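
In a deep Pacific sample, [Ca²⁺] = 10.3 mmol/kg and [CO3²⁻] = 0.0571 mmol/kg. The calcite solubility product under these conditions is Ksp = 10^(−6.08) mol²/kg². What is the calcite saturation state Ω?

Ω = 0.707

Ksp = 10^(−6.08) = 8.318×10^-7
Ω = [Ca²⁺][CO3²⁻]/Ksp = (10.3×10^-3)(0.0571×10^-3) / 8.318×10^-7 = 0.707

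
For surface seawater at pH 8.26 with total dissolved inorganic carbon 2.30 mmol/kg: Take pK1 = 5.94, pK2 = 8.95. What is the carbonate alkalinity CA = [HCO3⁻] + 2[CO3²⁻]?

CA = [HCO3⁻] + 2[CO3²⁻] = (α₁ + 2α₂)·DIC
At pH 8.26: [H⁺]/K1 = 10^-2.32 = 0.0047863, K2/[H⁺] = 10^-0.69 = 0.20417
α₁ = 1/(1 + 0.0047863 + 0.20417) = 1/1.2090 = 0.8272; α₂ = α₁·K2/[H⁺] = 0.1689
α₁ + 2α₂ = 1.1649
CA = 1.1649 × 2.30 = 2.68 mmol/kg

CA = 2.68 mmol/kg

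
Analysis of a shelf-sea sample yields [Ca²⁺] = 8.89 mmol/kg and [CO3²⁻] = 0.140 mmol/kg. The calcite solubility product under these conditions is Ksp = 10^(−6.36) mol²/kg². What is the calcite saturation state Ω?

Ksp = 10^(−6.36) = 4.365×10^-7
Ω = [Ca²⁺][CO3²⁻]/Ksp = (8.89×10^-3)(0.140×10^-3) / 4.365×10^-7 = 2.85

Ω = 2.85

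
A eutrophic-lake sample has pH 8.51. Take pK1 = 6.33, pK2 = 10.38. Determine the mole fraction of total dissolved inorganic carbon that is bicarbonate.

α₁ = 1 / (1 + [H⁺]/K1 + K2/[H⁺]) = 1 / (1 + 10^-2.18 + 10^-1.87)
   = 1 / (1 + 0.0066069 + 0.013490) = 1/1.0201 = 0.9803

α₁ = 0.980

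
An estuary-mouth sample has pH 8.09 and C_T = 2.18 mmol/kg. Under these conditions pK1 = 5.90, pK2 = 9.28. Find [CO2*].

[CO2*] = 13.1 μmol/kg

α₀ = 1 / (1 + K1/[H⁺] + K1K2/[H⁺]²) = 1 / (1 + 10^+2.19 + 10^+1.00)
   = 1 / (1 + 154.88 + 10.000) = 1/165.88 = 0.006028
[CO2*] = α₀ × DIC = 0.006028 × 2.18 = 0.0131 mmol/kg = 13.1 μmol/kg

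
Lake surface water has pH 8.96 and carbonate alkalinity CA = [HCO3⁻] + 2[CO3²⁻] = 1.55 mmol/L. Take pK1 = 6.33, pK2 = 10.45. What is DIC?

DIC = 1.51 mmol/L

CA = [HCO3⁻] + 2[CO3²⁻] = (α₁ + 2α₂)·DIC
At pH 8.96: [H⁺]/K1 = 10^-2.63 = 0.0023442, K2/[H⁺] = 10^-1.49 = 0.032359
α₁ = 1/(1 + 0.0023442 + 0.032359) = 1/1.0347 = 0.9665; α₂ = α₁·K2/[H⁺] = 0.03127
α₁ + 2α₂ = 1.0290
DIC = CA / (α₁ + 2α₂) = 1.55 / 1.0290 = 1.51 mmol/L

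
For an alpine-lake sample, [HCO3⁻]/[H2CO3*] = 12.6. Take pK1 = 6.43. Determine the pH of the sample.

pH = 7.53

From K1 = [H⁺][HCO3⁻]/[H2CO3*]:  pH = pK1 + log₁₀([HCO3⁻]/[H2CO3*])
log₁₀(12.6) = +1.100
pH = 6.43 + (+1.100) = 7.53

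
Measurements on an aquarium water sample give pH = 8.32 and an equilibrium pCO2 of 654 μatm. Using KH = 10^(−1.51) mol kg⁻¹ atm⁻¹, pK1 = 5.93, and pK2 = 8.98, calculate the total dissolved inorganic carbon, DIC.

DIC = 6.07 mmol/kg

[CO2*] = KH · pCO2 = 10^(−1.51) × 654×10^-6 = 2.021×10^-5 mol/kg
α₀ = 1/(1 + K1/[H⁺] + K1K2/[H⁺]²) = 1/(1 + 10^+2.39 + 10^+1.73) = 0.003331
DIC = [CO2*]/α₀ = 2.021×10^-5 / 0.003331 = 6.07 mmol/kg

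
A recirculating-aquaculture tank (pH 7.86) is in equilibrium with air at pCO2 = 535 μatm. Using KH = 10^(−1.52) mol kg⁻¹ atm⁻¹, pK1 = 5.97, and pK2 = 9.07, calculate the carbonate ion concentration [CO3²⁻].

[CO3²⁻] = 0.0773 mmol/kg

[CO2*] = KH · pCO2 = 10^(−1.52) × 535×10^-6 = 1.616×10^-5 mol/kg
α₀ = 1/(1 + K1/[H⁺] + K1K2/[H⁺]²) = 1/(1 + 10^+1.89 + 10^+0.68) = 0.01199
DIC = [CO2*]/α₀ = 1.616×10^-5 / 0.01199 = 1.348 mmol/kg
[CO3²⁻] = α₂·DIC; α₂ = 0.05738, so [CO3²⁻] = 0.05738 × 1.348 = 0.0773 mmol/kg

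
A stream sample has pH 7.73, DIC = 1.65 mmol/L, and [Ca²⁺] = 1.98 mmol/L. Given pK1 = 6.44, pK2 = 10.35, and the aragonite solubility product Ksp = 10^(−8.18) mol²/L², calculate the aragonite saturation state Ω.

α₂ = 1 / (1 + [H⁺]/K2 + [H⁺]²/(K1K2)) = 1 / (1 + 10^+2.62 + 10^+1.33)
   = 1 / (1 + 416.87 + 21.380) = 1/439.25 = 0.002277
[CO3²⁻] = α₂ × DIC = 0.002277 × 1.65 = 0.003756 mmol/L = 3.756 μmol/L
Ksp = 10^(−8.18) = 6.607×10^-9
Ω = [Ca²⁺][CO3²⁻]/Ksp = (1.98×10^-3)(3.756×10^-6) / 6.607×10^-9 = 1.13

Ω = 1.13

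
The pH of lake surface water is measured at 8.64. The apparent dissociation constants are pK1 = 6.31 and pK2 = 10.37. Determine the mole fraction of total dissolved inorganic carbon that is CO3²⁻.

α₂ = 1 / (1 + [H⁺]/K2 + [H⁺]²/(K1K2)) = 1 / (1 + 10^+1.73 + 10^-0.60)
   = 1 / (1 + 53.703 + 0.25119) = 1/54.954 = 0.01820

α₂ = 0.0182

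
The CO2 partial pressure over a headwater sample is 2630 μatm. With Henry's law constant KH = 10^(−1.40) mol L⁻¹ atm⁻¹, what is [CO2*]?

KH = 10^(−1.40) = 3.981×10^-2 mol L⁻¹ atm⁻¹
[CO2*] = KH · pCO2 = 3.981×10^-2 × 2630×10^-6 atm = 1.05×10^-4 mol/L

[CO2*] = 105 μmol/L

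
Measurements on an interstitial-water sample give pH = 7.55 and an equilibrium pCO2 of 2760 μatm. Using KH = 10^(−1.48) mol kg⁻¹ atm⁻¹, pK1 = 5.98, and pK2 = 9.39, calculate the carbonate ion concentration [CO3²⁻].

[CO2*] = KH · pCO2 = 10^(−1.48) × 2760×10^-6 = 9.139×10^-5 mol/kg
α₀ = 1/(1 + K1/[H⁺] + K1K2/[H⁺]²) = 1/(1 + 10^+1.57 + 10^-0.27) = 0.02585
DIC = [CO2*]/α₀ = 9.139×10^-5 / 0.02585 = 3.536 mmol/kg
[CO3²⁻] = α₂·DIC; α₂ = 0.01388, so [CO3²⁻] = 0.01388 × 3.536 = 0.0491 mmol/kg

[CO3²⁻] = 0.0491 mmol/kg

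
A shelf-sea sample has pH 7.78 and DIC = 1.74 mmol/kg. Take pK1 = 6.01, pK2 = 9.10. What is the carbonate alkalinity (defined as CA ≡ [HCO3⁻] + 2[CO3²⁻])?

CA = 1.79 mmol/kg

CA = [HCO3⁻] + 2[CO3²⁻] = (α₁ + 2α₂)·DIC
At pH 7.78: [H⁺]/K1 = 10^-1.77 = 0.016982, K2/[H⁺] = 10^-1.32 = 0.047863
α₁ = 1/(1 + 0.016982 + 0.047863) = 1/1.0648 = 0.9391; α₂ = α₁·K2/[H⁺] = 0.04495
α₁ + 2α₂ = 1.0290
CA = 1.0290 × 1.74 = 1.79 mmol/kg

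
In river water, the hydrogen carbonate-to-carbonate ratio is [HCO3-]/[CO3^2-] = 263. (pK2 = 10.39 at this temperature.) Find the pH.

pH = 7.97

From K2 = [H⁺][CO3^2-]/[HCO3-]:  pH = pK2 − log₁₀([HCO3-]/[CO3^2-])
log₁₀(263) = +2.420
pH = 10.39 − (+2.420) = 7.97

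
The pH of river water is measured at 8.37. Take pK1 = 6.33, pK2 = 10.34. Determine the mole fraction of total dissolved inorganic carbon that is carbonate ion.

α₂ = 1 / (1 + [H⁺]/K2 + [H⁺]²/(K1K2)) = 1 / (1 + 10^+1.97 + 10^-0.07)
   = 1 / (1 + 93.325 + 0.85114) = 1/95.177 = 0.01051

α₂ = 0.0105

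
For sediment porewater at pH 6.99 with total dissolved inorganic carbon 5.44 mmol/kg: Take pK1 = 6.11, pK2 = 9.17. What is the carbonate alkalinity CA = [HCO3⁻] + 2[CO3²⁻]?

CA = 4.84 mmol/kg

CA = [HCO3⁻] + 2[CO3²⁻] = (α₁ + 2α₂)·DIC
At pH 6.99: [H⁺]/K1 = 10^-0.88 = 0.13183, K2/[H⁺] = 10^-2.18 = 0.0066069
α₁ = 1/(1 + 0.13183 + 0.0066069) = 1/1.1384 = 0.8784; α₂ = α₁·K2/[H⁺] = 0.005804
α₁ + 2α₂ = 0.8900
CA = 0.8900 × 5.44 = 4.84 mmol/kg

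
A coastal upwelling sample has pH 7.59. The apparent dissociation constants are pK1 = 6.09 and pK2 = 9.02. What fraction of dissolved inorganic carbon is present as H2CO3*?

α₀ = 1 / (1 + K1/[H⁺] + K1K2/[H⁺]²) = 1 / (1 + 10^+1.50 + 10^+0.07)
   = 1 / (1 + 31.623 + 1.1749) = 1/33.798 = 0.02959

α₀ = 0.0296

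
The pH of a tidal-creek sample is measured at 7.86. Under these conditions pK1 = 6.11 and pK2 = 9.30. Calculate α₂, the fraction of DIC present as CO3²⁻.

α₂ = 1 / (1 + [H⁺]/K2 + [H⁺]²/(K1K2)) = 1 / (1 + 10^+1.44 + 10^-0.31)
   = 1 / (1 + 27.542 + 0.48978) = 1/29.032 = 0.03444

α₂ = 0.0344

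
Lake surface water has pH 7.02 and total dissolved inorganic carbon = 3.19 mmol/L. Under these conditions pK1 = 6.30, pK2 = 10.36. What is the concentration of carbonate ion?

[CO3²⁻] = 1.22 μmol/L

α₂ = 1 / (1 + [H⁺]/K2 + [H⁺]²/(K1K2)) = 1 / (1 + 10^+3.34 + 10^+2.62)
   = 1 / (1 + 2187.8 + 416.87) = 1/2605.6 = 0.0003838
[CO3²⁻] = α₂ × DIC = 0.0003838 × 3.19 = 0.00122 mmol/L = 1.22 μmol/L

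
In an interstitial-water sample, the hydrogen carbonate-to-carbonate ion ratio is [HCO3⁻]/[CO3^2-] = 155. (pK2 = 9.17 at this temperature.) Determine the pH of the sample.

From K2 = [H⁺][CO3^2-]/[HCO3⁻]:  pH = pK2 − log₁₀([HCO3⁻]/[CO3^2-])
log₁₀(155) = +2.190
pH = 9.17 − (+2.190) = 6.98

pH = 6.98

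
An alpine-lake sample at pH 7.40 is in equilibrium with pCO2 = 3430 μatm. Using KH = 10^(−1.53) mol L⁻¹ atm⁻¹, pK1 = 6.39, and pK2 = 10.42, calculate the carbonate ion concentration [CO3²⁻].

[CO3²⁻] = 0.989 μmol/L

[CO2*] = KH · pCO2 = 10^(−1.53) × 3430×10^-6 = 1.012×10^-4 mol/L
α₀ = 1/(1 + K1/[H⁺] + K1K2/[H⁺]²) = 1/(1 + 10^+1.01 + 10^-2.01) = 0.08895
DIC = [CO2*]/α₀ = 1.012×10^-4 / 0.08895 = 1.138 mmol/L
[CO3²⁻] = α₂·DIC; α₂ = 0.0008692, so [CO3²⁻] = 0.0008692 × 1.138 = 0.000989 mmol/L = 0.989 μmol/L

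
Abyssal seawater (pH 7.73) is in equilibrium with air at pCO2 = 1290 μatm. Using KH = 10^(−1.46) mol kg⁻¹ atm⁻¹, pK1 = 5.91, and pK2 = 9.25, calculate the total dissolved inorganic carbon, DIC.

DIC = 3.09 mmol/kg

[CO2*] = KH · pCO2 = 10^(−1.46) × 1290×10^-6 = 4.473×10^-5 mol/kg
α₀ = 1/(1 + K1/[H⁺] + K1K2/[H⁺]²) = 1/(1 + 10^+1.82 + 10^+0.30) = 0.01448
DIC = [CO2*]/α₀ = 4.473×10^-5 / 0.01448 = 3.09 mmol/kg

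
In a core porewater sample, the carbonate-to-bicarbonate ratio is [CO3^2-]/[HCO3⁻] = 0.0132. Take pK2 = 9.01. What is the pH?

From K2 = [H⁺][CO3^2-]/[HCO3⁻]:  pH = pK2 + log₁₀([CO3^2-]/[HCO3⁻])
log₁₀(0.0132) = -1.879
pH = 9.01 + (-1.879) = 7.13

pH = 7.13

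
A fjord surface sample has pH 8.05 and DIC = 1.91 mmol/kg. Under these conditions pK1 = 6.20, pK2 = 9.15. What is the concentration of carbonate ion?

[CO3²⁻] = 0.139 mmol/kg

α₂ = 1 / (1 + [H⁺]/K2 + [H⁺]²/(K1K2)) = 1 / (1 + 10^+1.10 + 10^-0.75)
   = 1 / (1 + 12.589 + 0.17783) = 1/13.767 = 0.07264
[CO3²⁻] = α₂ × DIC = 0.07264 × 1.91 = 0.139 mmol/kg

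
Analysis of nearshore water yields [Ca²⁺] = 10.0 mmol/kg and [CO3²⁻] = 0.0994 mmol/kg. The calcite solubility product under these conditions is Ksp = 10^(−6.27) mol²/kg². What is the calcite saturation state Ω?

Ω = 1.85

Ksp = 10^(−6.27) = 5.370×10^-7
Ω = [Ca²⁺][CO3²⁻]/Ksp = (10.0×10^-3)(0.0994×10^-3) / 5.370×10^-7 = 1.85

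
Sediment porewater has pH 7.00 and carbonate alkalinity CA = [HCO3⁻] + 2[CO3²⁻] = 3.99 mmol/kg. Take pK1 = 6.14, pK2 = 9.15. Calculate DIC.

CA = [HCO3⁻] + 2[CO3²⁻] = (α₁ + 2α₂)·DIC
At pH 7.00: [H⁺]/K1 = 10^-0.86 = 0.13804, K2/[H⁺] = 10^-2.15 = 0.0070795
α₁ = 1/(1 + 0.13804 + 0.0070795) = 1/1.1451 = 0.8733; α₂ = α₁·K2/[H⁺] = 0.006182
α₁ + 2α₂ = 0.8856
DIC = CA / (α₁ + 2α₂) = 3.99 / 0.8856 = 4.51 mmol/kg

DIC = 4.51 mmol/kg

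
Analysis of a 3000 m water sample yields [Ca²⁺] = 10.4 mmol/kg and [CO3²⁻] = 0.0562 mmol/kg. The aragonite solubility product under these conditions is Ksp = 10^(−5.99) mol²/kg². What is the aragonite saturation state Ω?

Ω = 0.571

Ksp = 10^(−5.99) = 1.023×10^-6
Ω = [Ca²⁺][CO3²⁻]/Ksp = (10.4×10^-3)(0.0562×10^-3) / 1.023×10^-6 = 0.571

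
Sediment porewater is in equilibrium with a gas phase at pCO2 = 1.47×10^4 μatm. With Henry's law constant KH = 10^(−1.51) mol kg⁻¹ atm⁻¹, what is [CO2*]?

[CO2*] = 454 μmol/kg

KH = 10^(−1.51) = 3.090×10^-2 mol kg⁻¹ atm⁻¹
[CO2*] = KH · pCO2 = 3.090×10^-2 × 1.47×10^4×10^-6 atm = 4.54×10^-4 mol/kg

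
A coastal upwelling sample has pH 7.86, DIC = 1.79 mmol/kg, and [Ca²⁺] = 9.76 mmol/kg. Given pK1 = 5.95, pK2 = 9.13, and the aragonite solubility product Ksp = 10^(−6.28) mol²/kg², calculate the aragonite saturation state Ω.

Ω = 1.68

α₂ = 1 / (1 + [H⁺]/K2 + [H⁺]²/(K1K2)) = 1 / (1 + 10^+1.27 + 10^-0.64)
   = 1 / (1 + 18.621 + 0.22909) = 1/19.850 = 0.05038
[CO3²⁻] = α₂ × DIC = 0.05038 × 1.79 = 0.09018 mmol/kg
Ksp = 10^(−6.28) = 5.248×10^-7
Ω = [Ca²⁺][CO3²⁻]/Ksp = (9.76×10^-3)(9.018×10^-5) / 5.248×10^-7 = 1.68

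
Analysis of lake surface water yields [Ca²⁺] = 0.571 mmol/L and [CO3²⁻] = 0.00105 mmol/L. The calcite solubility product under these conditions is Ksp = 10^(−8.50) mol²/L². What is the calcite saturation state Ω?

Ksp = 10^(−8.50) = 3.162×10^-9
Ω = [Ca²⁺][CO3²⁻]/Ksp = (0.571×10^-3)(0.00105×10^-3) / 3.162×10^-9 = 0.190

Ω = 0.190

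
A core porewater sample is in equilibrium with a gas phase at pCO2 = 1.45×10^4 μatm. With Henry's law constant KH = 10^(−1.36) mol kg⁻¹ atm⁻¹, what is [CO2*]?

KH = 10^(−1.36) = 4.365×10^-2 mol kg⁻¹ atm⁻¹
[CO2*] = KH · pCO2 = 4.365×10^-2 × 1.45×10^4×10^-6 atm = 6.33×10^-4 mol/kg

[CO2*] = 633 μmol/kg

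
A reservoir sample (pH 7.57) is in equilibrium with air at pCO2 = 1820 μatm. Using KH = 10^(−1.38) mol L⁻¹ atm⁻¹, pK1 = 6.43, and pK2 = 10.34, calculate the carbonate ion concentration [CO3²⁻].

[CO2*] = KH · pCO2 = 10^(−1.38) × 1820×10^-6 = 7.587×10^-5 mol/L
α₀ = 1/(1 + K1/[H⁺] + K1K2/[H⁺]²) = 1/(1 + 10^+1.14 + 10^-1.63) = 0.06744
DIC = [CO2*]/α₀ = 7.587×10^-5 / 0.06744 = 1.125 mmol/L
[CO3²⁻] = α₂·DIC; α₂ = 0.001581, so [CO3²⁻] = 0.001581 × 1.125 = 0.00178 mmol/L = 1.78 μmol/L

[CO3²⁻] = 1.78 μmol/L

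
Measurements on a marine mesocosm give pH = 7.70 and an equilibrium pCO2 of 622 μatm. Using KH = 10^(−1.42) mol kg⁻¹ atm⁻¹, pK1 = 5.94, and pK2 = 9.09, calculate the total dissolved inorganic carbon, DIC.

DIC = 1.44 mmol/kg

[CO2*] = KH · pCO2 = 10^(−1.42) × 622×10^-6 = 2.365×10^-5 mol/kg
α₀ = 1/(1 + K1/[H⁺] + K1K2/[H⁺]²) = 1/(1 + 10^+1.76 + 10^+0.37) = 0.01642
DIC = [CO2*]/α₀ = 2.365×10^-5 / 0.01642 = 1.44 mmol/kg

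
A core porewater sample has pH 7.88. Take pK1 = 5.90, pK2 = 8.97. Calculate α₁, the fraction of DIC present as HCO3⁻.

α₁ = 1 / (1 + [H⁺]/K1 + K2/[H⁺]) = 1 / (1 + 10^-1.98 + 10^-1.09)
   = 1 / (1 + 0.010471 + 0.081283) = 1/1.0918 = 0.9160

α₁ = 0.916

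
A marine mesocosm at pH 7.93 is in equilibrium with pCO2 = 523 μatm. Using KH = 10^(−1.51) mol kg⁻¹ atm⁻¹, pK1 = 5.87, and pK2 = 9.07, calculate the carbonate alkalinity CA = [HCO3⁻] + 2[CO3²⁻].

[CO2*] = KH · pCO2 = 10^(−1.51) × 523×10^-6 = 1.616×10^-5 mol/kg
α₀ = 1/(1 + K1/[H⁺] + K1K2/[H⁺]²) = 1/(1 + 10^+2.06 + 10^+0.92) = 0.008056
DIC = [CO2*]/α₀ = 1.616×10^-5 / 0.008056 = 2.006 mmol/kg
CA = (α₁ + 2α₂)·DIC = (0.9249 + 2×0.06701) × 2.006 = 2.12 mmol/kg

CA = 2.12 mmol/kg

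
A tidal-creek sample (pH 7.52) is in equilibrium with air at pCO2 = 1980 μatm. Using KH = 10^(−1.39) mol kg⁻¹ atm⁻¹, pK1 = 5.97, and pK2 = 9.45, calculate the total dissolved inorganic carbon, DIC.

[CO2*] = KH · pCO2 = 10^(−1.39) × 1980×10^-6 = 8.066×10^-5 mol/kg
α₀ = 1/(1 + K1/[H⁺] + K1K2/[H⁺]²) = 1/(1 + 10^+1.55 + 10^-0.38) = 0.02710
DIC = [CO2*]/α₀ = 8.066×10^-5 / 0.02710 = 2.98 mmol/kg

DIC = 2.98 mmol/kg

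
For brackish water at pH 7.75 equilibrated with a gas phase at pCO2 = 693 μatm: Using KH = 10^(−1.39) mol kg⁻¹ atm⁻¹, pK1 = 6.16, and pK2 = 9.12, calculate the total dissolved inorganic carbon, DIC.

DIC = 1.17 mmol/kg

[CO2*] = KH · pCO2 = 10^(−1.39) × 693×10^-6 = 2.823×10^-5 mol/kg
α₀ = 1/(1 + K1/[H⁺] + K1K2/[H⁺]²) = 1/(1 + 10^+1.59 + 10^+0.22) = 0.02406
DIC = [CO2*]/α₀ = 2.823×10^-5 / 0.02406 = 1.17 mmol/kg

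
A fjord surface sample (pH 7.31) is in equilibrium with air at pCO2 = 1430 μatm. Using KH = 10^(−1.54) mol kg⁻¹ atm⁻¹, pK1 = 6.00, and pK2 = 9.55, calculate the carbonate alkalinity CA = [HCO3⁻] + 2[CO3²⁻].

CA = 0.852 mmol/kg

[CO2*] = KH · pCO2 = 10^(−1.54) × 1430×10^-6 = 4.124×10^-5 mol/kg
α₀ = 1/(1 + K1/[H⁺] + K1K2/[H⁺]²) = 1/(1 + 10^+1.31 + 10^-0.93) = 0.04644
DIC = [CO2*]/α₀ = 4.124×10^-5 / 0.04644 = 0.8881 mmol/kg
CA = (α₁ + 2α₂)·DIC = (0.9481 + 2×0.005456) × 0.8881 = 0.852 mmol/kg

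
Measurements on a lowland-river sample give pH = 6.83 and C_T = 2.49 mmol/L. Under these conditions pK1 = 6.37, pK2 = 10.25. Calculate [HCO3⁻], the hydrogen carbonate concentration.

α₁ = 1 / (1 + [H⁺]/K1 + K2/[H⁺]) = 1 / (1 + 10^-0.46 + 10^-3.42)
   = 1 / (1 + 0.34674 + 0.00038019) = 1/1.3471 = 0.7423
[HCO3⁻] = α₁ × DIC = 0.7423 × 2.49 = 1.85 mmol/L

[HCO3⁻] = 1.85 mmol/L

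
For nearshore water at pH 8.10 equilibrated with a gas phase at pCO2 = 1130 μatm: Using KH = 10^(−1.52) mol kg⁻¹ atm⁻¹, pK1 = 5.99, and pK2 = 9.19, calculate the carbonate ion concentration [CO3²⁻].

[CO2*] = KH · pCO2 = 10^(−1.52) × 1130×10^-6 = 3.413×10^-5 mol/kg
α₀ = 1/(1 + K1/[H⁺] + K1K2/[H⁺]²) = 1/(1 + 10^+2.11 + 10^+1.02) = 0.007128
DIC = [CO2*]/α₀ = 3.413×10^-5 / 0.007128 = 4.788 mmol/kg
[CO3²⁻] = α₂·DIC; α₂ = 0.07464, so [CO3²⁻] = 0.07464 × 4.788 = 0.357 mmol/kg

[CO3²⁻] = 0.357 mmol/kg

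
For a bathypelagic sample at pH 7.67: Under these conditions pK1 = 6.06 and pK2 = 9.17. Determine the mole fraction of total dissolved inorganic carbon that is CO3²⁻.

α₂ = 0.0299

α₂ = 1 / (1 + [H⁺]/K2 + [H⁺]²/(K1K2)) = 1 / (1 + 10^+1.50 + 10^-0.11)
   = 1 / (1 + 31.623 + 0.77625) = 1/33.399 = 0.02994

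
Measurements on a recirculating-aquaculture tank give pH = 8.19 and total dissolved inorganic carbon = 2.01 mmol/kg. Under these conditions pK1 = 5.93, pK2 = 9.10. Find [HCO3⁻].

[HCO3⁻] = 1.78 mmol/kg

α₁ = 1 / (1 + [H⁺]/K1 + K2/[H⁺]) = 1 / (1 + 10^-2.26 + 10^-0.91)
   = 1 / (1 + 0.0054954 + 0.12303) = 1/1.1285 = 0.8861
[HCO3⁻] = α₁ × DIC = 0.8861 × 2.01 = 1.78 mmol/kg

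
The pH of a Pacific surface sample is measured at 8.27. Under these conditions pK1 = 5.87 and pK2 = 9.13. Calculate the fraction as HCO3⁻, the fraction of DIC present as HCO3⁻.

α₁ = 1 / (1 + [H⁺]/K1 + K2/[H⁺]) = 1 / (1 + 10^-2.40 + 10^-0.86)
   = 1 / (1 + 0.0039811 + 0.13804) = 1/1.1420 = 0.8756

α₁ = 0.876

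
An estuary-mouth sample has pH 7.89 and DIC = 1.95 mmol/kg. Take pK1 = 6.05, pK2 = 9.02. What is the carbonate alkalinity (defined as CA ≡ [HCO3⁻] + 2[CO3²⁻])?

CA = [HCO3⁻] + 2[CO3²⁻] = (α₁ + 2α₂)·DIC
At pH 7.89: [H⁺]/K1 = 10^-1.84 = 0.014454, K2/[H⁺] = 10^-1.13 = 0.074131
α₁ = 1/(1 + 0.014454 + 0.074131) = 1/1.0886 = 0.9186; α₂ = α₁·K2/[H⁺] = 0.06810
α₁ + 2α₂ = 1.0548
CA = 1.0548 × 1.95 = 2.06 mmol/kg

CA = 2.06 mmol/kg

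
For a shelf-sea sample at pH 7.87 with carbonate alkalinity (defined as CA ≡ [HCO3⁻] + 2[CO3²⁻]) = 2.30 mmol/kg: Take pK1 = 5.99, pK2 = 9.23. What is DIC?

CA = [HCO3⁻] + 2[CO3²⁻] = (α₁ + 2α₂)·DIC
At pH 7.87: [H⁺]/K1 = 10^-1.88 = 0.013183, K2/[H⁺] = 10^-1.36 = 0.043652
α₁ = 1/(1 + 0.013183 + 0.043652) = 1/1.0568 = 0.9462; α₂ = α₁·K2/[H⁺] = 0.04130
α₁ + 2α₂ = 1.0288
DIC = CA / (α₁ + 2α₂) = 2.30 / 1.0288 = 2.24 mmol/kg

DIC = 2.24 mmol/kg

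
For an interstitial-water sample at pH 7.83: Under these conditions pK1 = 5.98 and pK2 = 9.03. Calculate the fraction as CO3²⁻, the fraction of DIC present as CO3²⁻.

α₂ = 1 / (1 + [H⁺]/K2 + [H⁺]²/(K1K2)) = 1 / (1 + 10^+1.20 + 10^-0.65)
   = 1 / (1 + 15.849 + 0.22387) = 1/17.073 = 0.05857

α₂ = 0.0586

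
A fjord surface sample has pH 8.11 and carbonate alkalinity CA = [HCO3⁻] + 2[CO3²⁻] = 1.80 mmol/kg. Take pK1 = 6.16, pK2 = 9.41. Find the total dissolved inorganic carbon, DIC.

DIC = 1.74 mmol/kg

CA = [HCO3⁻] + 2[CO3²⁻] = (α₁ + 2α₂)·DIC
At pH 8.11: [H⁺]/K1 = 10^-1.95 = 0.011220, K2/[H⁺] = 10^-1.30 = 0.050119
α₁ = 1/(1 + 0.011220 + 0.050119) = 1/1.0613 = 0.9422; α₂ = α₁·K2/[H⁺] = 0.04722
α₁ + 2α₂ = 1.0367
DIC = CA / (α₁ + 2α₂) = 1.80 / 1.0367 = 1.74 mmol/kg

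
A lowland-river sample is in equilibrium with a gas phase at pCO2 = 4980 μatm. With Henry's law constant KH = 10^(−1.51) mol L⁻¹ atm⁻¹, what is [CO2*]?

KH = 10^(−1.51) = 3.090×10^-2 mol L⁻¹ atm⁻¹
[CO2*] = KH · pCO2 = 3.090×10^-2 × 4980×10^-6 atm = 1.54×10^-4 mol/L

[CO2*] = 154 μmol/L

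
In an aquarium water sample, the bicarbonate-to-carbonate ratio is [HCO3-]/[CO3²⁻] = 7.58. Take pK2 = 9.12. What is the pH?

pH = 8.24

From K2 = [H⁺][CO3²⁻]/[HCO3-]:  pH = pK2 − log₁₀([HCO3-]/[CO3²⁻])
log₁₀(7.58) = +0.880
pH = 9.12 − (+0.880) = 8.24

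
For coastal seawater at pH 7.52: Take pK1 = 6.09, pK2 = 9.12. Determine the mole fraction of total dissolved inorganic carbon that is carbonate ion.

α₂ = 1 / (1 + [H⁺]/K2 + [H⁺]²/(K1K2)) = 1 / (1 + 10^+1.60 + 10^+0.17)
   = 1 / (1 + 39.811 + 1.4791) = 1/42.290 = 0.02365

α₂ = 0.0236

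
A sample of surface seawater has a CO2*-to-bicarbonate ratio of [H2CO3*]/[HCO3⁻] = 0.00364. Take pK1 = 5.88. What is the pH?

pH = 8.32

From K1 = [H⁺][HCO3⁻]/[H2CO3*]:  pH = pK1 − log₁₀([H2CO3*]/[HCO3⁻])
log₁₀(0.00364) = -2.439
pH = 5.88 − (-2.439) = 8.32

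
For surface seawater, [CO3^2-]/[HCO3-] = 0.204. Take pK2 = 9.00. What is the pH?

pH = 8.31

From K2 = [H⁺][CO3^2-]/[HCO3-]:  pH = pK2 + log₁₀([CO3^2-]/[HCO3-])
log₁₀(0.204) = -0.690
pH = 9.00 + (-0.690) = 8.31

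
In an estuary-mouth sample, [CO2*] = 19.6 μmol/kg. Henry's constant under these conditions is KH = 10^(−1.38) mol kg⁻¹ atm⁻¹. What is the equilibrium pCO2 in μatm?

KH = 10^(−1.38) = 4.169×10^-2 mol kg⁻¹ atm⁻¹
pCO2 = [CO2*]/KH = 19.6×10^-6 / 4.169×10^-2 = 4.70×10^-4 atm = 470 μatm

pCO2 = 470 μatm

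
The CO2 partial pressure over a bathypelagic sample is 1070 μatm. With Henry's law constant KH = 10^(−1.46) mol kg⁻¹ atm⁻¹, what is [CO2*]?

[CO2*] = 37.1 μmol/kg

KH = 10^(−1.46) = 3.467×10^-2 mol kg⁻¹ atm⁻¹
[CO2*] = KH · pCO2 = 3.467×10^-2 × 1070×10^-6 atm = 3.71×10^-5 mol/kg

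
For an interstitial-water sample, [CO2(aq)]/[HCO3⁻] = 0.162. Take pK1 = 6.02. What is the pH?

From K1 = [H⁺][HCO3⁻]/[CO2(aq)]:  pH = pK1 − log₁₀([CO2(aq)]/[HCO3⁻])
log₁₀(0.162) = -0.790
pH = 6.02 − (-0.790) = 6.81

pH = 6.81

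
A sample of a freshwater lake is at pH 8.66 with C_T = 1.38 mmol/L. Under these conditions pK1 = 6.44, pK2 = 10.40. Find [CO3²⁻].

α₂ = 1 / (1 + [H⁺]/K2 + [H⁺]²/(K1K2)) = 1 / (1 + 10^+1.74 + 10^-0.48)
   = 1 / (1 + 54.954 + 0.33113) = 1/56.285 = 0.01777
[CO3²⁻] = α₂ × DIC = 0.01777 × 1.38 = 0.0245 mmol/L

[CO3²⁻] = 0.0245 mmol/L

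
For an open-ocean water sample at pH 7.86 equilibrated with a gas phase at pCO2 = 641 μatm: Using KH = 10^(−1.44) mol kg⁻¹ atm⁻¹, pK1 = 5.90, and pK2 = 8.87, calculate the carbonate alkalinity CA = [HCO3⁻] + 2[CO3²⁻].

[CO2*] = KH · pCO2 = 10^(−1.44) × 641×10^-6 = 2.327×10^-5 mol/kg
α₀ = 1/(1 + K1/[H⁺] + K1K2/[H⁺]²) = 1/(1 + 10^+1.96 + 10^+0.95) = 0.009890
DIC = [CO2*]/α₀ = 2.327×10^-5 / 0.009890 = 2.353 mmol/kg
CA = (α₁ + 2α₂)·DIC = (0.9020 + 2×0.08814) × 2.353 = 2.54 mmol/kg

CA = 2.54 mmol/kg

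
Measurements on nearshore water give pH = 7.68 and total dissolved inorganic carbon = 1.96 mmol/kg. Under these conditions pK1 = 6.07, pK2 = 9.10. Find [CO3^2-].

[CO3²⁻] = 0.0701 mmol/kg

α₂ = 1 / (1 + [H⁺]/K2 + [H⁺]²/(K1K2)) = 1 / (1 + 10^+1.42 + 10^-0.19)
   = 1 / (1 + 26.303 + 0.64565) = 1/27.948 = 0.03578
[CO3²⁻] = α₂ × DIC = 0.03578 × 1.96 = 0.0701 mmol/kg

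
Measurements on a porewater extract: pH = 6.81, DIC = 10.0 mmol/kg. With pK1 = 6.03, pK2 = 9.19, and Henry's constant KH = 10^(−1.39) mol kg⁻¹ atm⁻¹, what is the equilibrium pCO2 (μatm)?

pCO2 = 3.48×10^4 μatm

α₀ = 1 / (1 + K1/[H⁺] + K1K2/[H⁺]²) = 1 / (1 + 10^+0.78 + 10^-1.60)
   = 1 / (1 + 6.0256 + 0.025119) = 1/7.0507 = 0.1418
[CO2*] = α₀ × DIC = 0.1418 × 10.0 = 1.418 mmol/kg
pCO2 = [CO2*]/KH = 1.418×10^-3 / 4.074×10^-2 = 3.48×10^4 μatm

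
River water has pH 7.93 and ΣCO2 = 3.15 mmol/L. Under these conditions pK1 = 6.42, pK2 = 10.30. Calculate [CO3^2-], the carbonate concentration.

α₂ = 1 / (1 + [H⁺]/K2 + [H⁺]²/(K1K2)) = 1 / (1 + 10^+2.37 + 10^+0.86)
   = 1 / (1 + 234.42 + 7.2444) = 1/242.67 = 0.004121
[CO3²⁻] = α₂ × DIC = 0.004121 × 3.15 = 0.0130 mmol/L = 13.0 μmol/L

[CO3²⁻] = 13.0 μmol/L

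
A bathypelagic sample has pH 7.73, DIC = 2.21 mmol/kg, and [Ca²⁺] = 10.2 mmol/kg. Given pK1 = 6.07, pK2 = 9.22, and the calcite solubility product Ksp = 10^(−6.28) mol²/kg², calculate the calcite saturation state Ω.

α₂ = 1 / (1 + [H⁺]/K2 + [H⁺]²/(K1K2)) = 1 / (1 + 10^+1.49 + 10^-0.17)
   = 1 / (1 + 30.903 + 0.67608) = 1/32.579 = 0.03069
[CO3²⁻] = α₂ × DIC = 0.03069 × 2.21 = 0.06784 mmol/kg
Ksp = 10^(−6.28) = 5.248×10^-7
Ω = [Ca²⁺][CO3²⁻]/Ksp = (10.2×10^-3)(6.784×10^-5) / 5.248×10^-7 = 1.32

Ω = 1.32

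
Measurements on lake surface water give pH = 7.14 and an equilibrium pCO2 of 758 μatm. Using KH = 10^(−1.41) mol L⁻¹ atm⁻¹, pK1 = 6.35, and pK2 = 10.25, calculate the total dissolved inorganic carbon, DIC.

[CO2*] = KH · pCO2 = 10^(−1.41) × 758×10^-6 = 2.949×10^-5 mol/L
α₀ = 1/(1 + K1/[H⁺] + K1K2/[H⁺]²) = 1/(1 + 10^+0.79 + 10^-2.32) = 0.1395
DIC = [CO2*]/α₀ = 2.949×10^-5 / 0.1395 = 0.211 mmol/L

DIC = 0.211 mmol/L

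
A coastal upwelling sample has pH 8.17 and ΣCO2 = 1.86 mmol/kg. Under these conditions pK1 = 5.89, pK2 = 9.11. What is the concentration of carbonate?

α₂ = 1 / (1 + [H⁺]/K2 + [H⁺]²/(K1K2)) = 1 / (1 + 10^+0.94 + 10^-1.34)
   = 1 / (1 + 8.7096 + 0.045709) = 1/9.7553 = 0.1025
[CO3²⁻] = α₂ × DIC = 0.1025 × 1.86 = 0.191 mmol/kg

[CO3²⁻] = 0.191 mmol/kg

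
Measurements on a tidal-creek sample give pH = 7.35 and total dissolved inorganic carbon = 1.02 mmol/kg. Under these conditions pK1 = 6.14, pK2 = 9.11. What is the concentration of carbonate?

α₂ = 1 / (1 + [H⁺]/K2 + [H⁺]²/(K1K2)) = 1 / (1 + 10^+1.76 + 10^+0.55)
   = 1 / (1 + 57.544 + 3.5481) = 1/62.092 = 0.01611
[CO3²⁻] = α₂ × DIC = 0.01611 × 1.02 = 0.0164 mmol/kg = 16.4 μmol/kg

[CO3²⁻] = 16.4 μmol/kg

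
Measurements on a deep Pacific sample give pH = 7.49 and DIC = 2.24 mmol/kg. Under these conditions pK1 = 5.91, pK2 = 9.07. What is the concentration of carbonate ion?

α₂ = 1 / (1 + [H⁺]/K2 + [H⁺]²/(K1K2)) = 1 / (1 + 10^+1.58 + 10^+0.00)
   = 1 / (1 + 38.019 + 1.0000) = 1/40.019 = 0.02499
[CO3²⁻] = α₂ × DIC = 0.02499 × 2.24 = 0.0560 mmol/kg

[CO3²⁻] = 0.0560 mmol/kg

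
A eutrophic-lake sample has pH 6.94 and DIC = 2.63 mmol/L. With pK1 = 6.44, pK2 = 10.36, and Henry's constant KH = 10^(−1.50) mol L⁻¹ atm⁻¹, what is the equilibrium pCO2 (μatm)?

α₀ = 1 / (1 + K1/[H⁺] + K1K2/[H⁺]²) = 1 / (1 + 10^+0.50 + 10^-2.92)
   = 1 / (1 + 3.1623 + 0.0012023) = 1/4.1635 = 0.2402
[CO2*] = α₀ × DIC = 0.2402 × 2.63 = 0.6317 mmol/L
pCO2 = [CO2*]/KH = 6.317×10^-4 / 3.162×10^-2 = 2.00×10^4 μatm

pCO2 = 2.00×10^4 μatm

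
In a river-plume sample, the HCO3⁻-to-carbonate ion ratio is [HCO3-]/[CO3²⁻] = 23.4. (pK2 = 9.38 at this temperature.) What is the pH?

pH = 8.01

From K2 = [H⁺][CO3²⁻]/[HCO3-]:  pH = pK2 − log₁₀([HCO3-]/[CO3²⁻])
log₁₀(23.4) = +1.369
pH = 9.38 − (+1.369) = 8.01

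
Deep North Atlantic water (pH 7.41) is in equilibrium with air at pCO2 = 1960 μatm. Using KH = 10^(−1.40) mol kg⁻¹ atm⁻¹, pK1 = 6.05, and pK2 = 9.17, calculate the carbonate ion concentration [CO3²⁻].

[CO2*] = KH · pCO2 = 10^(−1.40) × 1960×10^-6 = 7.803×10^-5 mol/kg
α₀ = 1/(1 + K1/[H⁺] + K1K2/[H⁺]²) = 1/(1 + 10^+1.36 + 10^-0.40) = 0.04114
DIC = [CO2*]/α₀ = 7.803×10^-5 / 0.04114 = 1.897 mmol/kg
[CO3²⁻] = α₂·DIC; α₂ = 0.01638, so [CO3²⁻] = 0.01638 × 1.897 = 0.0311 mmol/kg

[CO3²⁻] = 0.0311 mmol/kg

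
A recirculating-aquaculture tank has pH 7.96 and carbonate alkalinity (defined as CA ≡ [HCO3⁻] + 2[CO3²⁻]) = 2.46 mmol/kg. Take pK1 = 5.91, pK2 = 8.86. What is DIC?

CA = [HCO3⁻] + 2[CO3²⁻] = (α₁ + 2α₂)·DIC
At pH 7.96: [H⁺]/K1 = 10^-2.05 = 0.0089125, K2/[H⁺] = 10^-0.90 = 0.12589
α₁ = 1/(1 + 0.0089125 + 0.12589) = 1/1.1348 = 0.8812; α₂ = α₁·K2/[H⁺] = 0.1109
α₁ + 2α₂ = 1.1031
DIC = CA / (α₁ + 2α₂) = 2.46 / 1.1031 = 2.23 mmol/kg

DIC = 2.23 mmol/kg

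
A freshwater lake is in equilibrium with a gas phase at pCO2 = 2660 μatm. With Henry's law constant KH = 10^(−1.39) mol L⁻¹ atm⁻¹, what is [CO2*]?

KH = 10^(−1.39) = 4.074×10^-2 mol L⁻¹ atm⁻¹
[CO2*] = KH · pCO2 = 4.074×10^-2 × 2660×10^-6 atm = 1.08×10^-4 mol/L

[CO2*] = 108 μmol/L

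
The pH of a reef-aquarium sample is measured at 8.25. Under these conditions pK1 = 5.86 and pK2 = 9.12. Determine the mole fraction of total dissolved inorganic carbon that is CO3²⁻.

α₂ = 0.118

α₂ = 1 / (1 + [H⁺]/K2 + [H⁺]²/(K1K2)) = 1 / (1 + 10^+0.87 + 10^-1.52)
   = 1 / (1 + 7.4131 + 0.030200) = 1/8.4433 = 0.1184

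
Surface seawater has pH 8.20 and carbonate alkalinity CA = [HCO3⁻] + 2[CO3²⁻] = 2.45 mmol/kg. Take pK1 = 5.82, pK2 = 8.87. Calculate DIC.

CA = [HCO3⁻] + 2[CO3²⁻] = (α₁ + 2α₂)·DIC
At pH 8.20: [H⁺]/K1 = 10^-2.38 = 0.0041687, K2/[H⁺] = 10^-0.67 = 0.21380
α₁ = 1/(1 + 0.0041687 + 0.21380) = 1/1.2180 = 0.8210; α₂ = α₁·K2/[H⁺] = 0.1755
α₁ + 2α₂ = 1.1721
DIC = CA / (α₁ + 2α₂) = 2.45 / 1.1721 = 2.09 mmol/kg

DIC = 2.09 mmol/kg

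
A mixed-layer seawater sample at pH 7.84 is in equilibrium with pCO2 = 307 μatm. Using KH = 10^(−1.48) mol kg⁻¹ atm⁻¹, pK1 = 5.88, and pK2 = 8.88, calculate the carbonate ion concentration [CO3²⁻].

[CO3²⁻] = 0.0846 mmol/kg

[CO2*] = KH · pCO2 = 10^(−1.48) × 307×10^-6 = 1.017×10^-5 mol/kg
α₀ = 1/(1 + K1/[H⁺] + K1K2/[H⁺]²) = 1/(1 + 10^+1.96 + 10^+0.92) = 0.009948
DIC = [CO2*]/α₀ = 1.017×10^-5 / 0.009948 = 1.022 mmol/kg
[CO3²⁻] = α₂·DIC; α₂ = 0.08275, so [CO3²⁻] = 0.08275 × 1.022 = 0.0846 mmol/kg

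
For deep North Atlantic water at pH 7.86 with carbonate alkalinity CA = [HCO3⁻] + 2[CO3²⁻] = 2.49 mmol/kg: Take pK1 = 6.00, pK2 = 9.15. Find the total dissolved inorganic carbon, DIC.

CA = [HCO3⁻] + 2[CO3²⁻] = (α₁ + 2α₂)·DIC
At pH 7.86: [H⁺]/K1 = 10^-1.86 = 0.013804, K2/[H⁺] = 10^-1.29 = 0.051286
α₁ = 1/(1 + 0.013804 + 0.051286) = 1/1.0651 = 0.9389; α₂ = α₁·K2/[H⁺] = 0.04815
α₁ + 2α₂ = 1.0352
DIC = CA / (α₁ + 2α₂) = 2.49 / 1.0352 = 2.41 mmol/kg

DIC = 2.41 mmol/kg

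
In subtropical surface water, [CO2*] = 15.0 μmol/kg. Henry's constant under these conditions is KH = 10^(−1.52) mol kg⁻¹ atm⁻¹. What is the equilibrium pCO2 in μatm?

KH = 10^(−1.52) = 3.020×10^-2 mol kg⁻¹ atm⁻¹
pCO2 = [CO2*]/KH = 15.0×10^-6 / 3.020×10^-2 = 4.97×10^-4 atm = 497 μatm

pCO2 = 497 μatm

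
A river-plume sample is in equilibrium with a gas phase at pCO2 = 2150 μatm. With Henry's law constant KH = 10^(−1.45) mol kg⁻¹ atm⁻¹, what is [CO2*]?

KH = 10^(−1.45) = 3.548×10^-2 mol kg⁻¹ atm⁻¹
[CO2*] = KH · pCO2 = 3.548×10^-2 × 2150×10^-6 atm = 7.63×10^-5 mol/kg

[CO2*] = 76.3 μmol/kg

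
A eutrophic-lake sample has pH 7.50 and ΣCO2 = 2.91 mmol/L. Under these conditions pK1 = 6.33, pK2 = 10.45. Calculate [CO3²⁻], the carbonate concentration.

[CO3²⁻] = 3.06 μmol/L

α₂ = 1 / (1 + [H⁺]/K2 + [H⁺]²/(K1K2)) = 1 / (1 + 10^+2.95 + 10^+1.78)
   = 1 / (1 + 891.25 + 60.256) = 1/952.51 = 0.001050
[CO3²⁻] = α₂ × DIC = 0.001050 × 2.91 = 0.00306 mmol/L = 3.06 μmol/L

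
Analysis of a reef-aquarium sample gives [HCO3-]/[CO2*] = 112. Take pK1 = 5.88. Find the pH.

From K1 = [H⁺][HCO3-]/[CO2*]:  pH = pK1 + log₁₀([HCO3-]/[CO2*])
log₁₀(112) = +2.049
pH = 5.88 + (+2.049) = 7.93

pH = 7.93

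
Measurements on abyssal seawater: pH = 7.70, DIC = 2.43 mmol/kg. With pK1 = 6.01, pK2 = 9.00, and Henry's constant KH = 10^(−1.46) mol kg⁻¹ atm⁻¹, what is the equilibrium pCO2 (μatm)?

pCO2 = 1340 μatm

α₀ = 1 / (1 + K1/[H⁺] + K1K2/[H⁺]²) = 1 / (1 + 10^+1.69 + 10^+0.39)
   = 1 / (1 + 48.978 + 2.4547) = 1/52.433 = 0.01907
[CO2*] = α₀ × DIC = 0.01907 × 2.43 = 0.04635 mmol/kg
pCO2 = [CO2*]/KH = 4.635×10^-5 / 3.467×10^-2 = 1340 μatm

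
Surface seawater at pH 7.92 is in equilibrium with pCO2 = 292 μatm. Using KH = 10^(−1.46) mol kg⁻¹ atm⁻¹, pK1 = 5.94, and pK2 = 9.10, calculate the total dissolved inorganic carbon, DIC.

DIC = 1.04 mmol/kg

[CO2*] = KH · pCO2 = 10^(−1.46) × 292×10^-6 = 1.012×10^-5 mol/kg
α₀ = 1/(1 + K1/[H⁺] + K1K2/[H⁺]²) = 1/(1 + 10^+1.98 + 10^+0.80) = 0.009727
DIC = [CO2*]/α₀ = 1.012×10^-5 / 0.009727 = 1.04 mmol/kg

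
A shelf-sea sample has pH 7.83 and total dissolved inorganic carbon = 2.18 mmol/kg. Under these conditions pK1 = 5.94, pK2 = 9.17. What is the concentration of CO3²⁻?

[CO3²⁻] = 0.0941 mmol/kg

α₂ = 1 / (1 + [H⁺]/K2 + [H⁺]²/(K1K2)) = 1 / (1 + 10^+1.34 + 10^-0.55)
   = 1 / (1 + 21.878 + 0.28184) = 1/23.159 = 0.04318
[CO3²⁻] = α₂ × DIC = 0.04318 × 2.18 = 0.0941 mmol/kg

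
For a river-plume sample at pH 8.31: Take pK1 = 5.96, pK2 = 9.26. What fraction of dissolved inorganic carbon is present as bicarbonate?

α₁ = 0.896

α₁ = 1 / (1 + [H⁺]/K1 + K2/[H⁺]) = 1 / (1 + 10^-2.35 + 10^-0.95)
   = 1 / (1 + 0.0044668 + 0.11220) = 1/1.1167 = 0.8955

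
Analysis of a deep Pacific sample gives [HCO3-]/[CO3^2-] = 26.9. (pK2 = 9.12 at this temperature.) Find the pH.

From K2 = [H⁺][CO3^2-]/[HCO3-]:  pH = pK2 − log₁₀([HCO3-]/[CO3^2-])
log₁₀(26.9) = +1.430
pH = 9.12 − (+1.430) = 7.69

pH = 7.69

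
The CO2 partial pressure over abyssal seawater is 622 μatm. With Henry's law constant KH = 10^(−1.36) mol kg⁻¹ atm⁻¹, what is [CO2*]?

KH = 10^(−1.36) = 4.365×10^-2 mol kg⁻¹ atm⁻¹
[CO2*] = KH · pCO2 = 4.365×10^-2 × 622×10^-6 atm = 2.72×10^-5 mol/kg

[CO2*] = 27.2 μmol/kg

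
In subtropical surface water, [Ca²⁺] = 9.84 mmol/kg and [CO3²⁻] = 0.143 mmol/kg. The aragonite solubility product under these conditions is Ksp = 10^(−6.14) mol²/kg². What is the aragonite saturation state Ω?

Ksp = 10^(−6.14) = 7.244×10^-7
Ω = [Ca²⁺][CO3²⁻]/Ksp = (9.84×10^-3)(0.143×10^-3) / 7.244×10^-7 = 1.94

Ω = 1.94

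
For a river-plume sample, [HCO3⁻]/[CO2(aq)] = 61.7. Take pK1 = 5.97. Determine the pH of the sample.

From K1 = [H⁺][HCO3⁻]/[CO2(aq)]:  pH = pK1 + log₁₀([HCO3⁻]/[CO2(aq)])
log₁₀(61.7) = +1.790
pH = 5.97 + (+1.790) = 7.76

pH = 7.76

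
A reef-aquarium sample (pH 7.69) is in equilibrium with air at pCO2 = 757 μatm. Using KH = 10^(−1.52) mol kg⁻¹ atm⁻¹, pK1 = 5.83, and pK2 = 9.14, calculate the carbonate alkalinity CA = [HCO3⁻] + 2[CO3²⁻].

[CO2*] = KH · pCO2 = 10^(−1.52) × 757×10^-6 = 2.286×10^-5 mol/kg
α₀ = 1/(1 + K1/[H⁺] + K1K2/[H⁺]²) = 1/(1 + 10^+1.86 + 10^+0.41) = 0.01316
DIC = [CO2*]/α₀ = 2.286×10^-5 / 0.01316 = 1.738 mmol/kg
CA = (α₁ + 2α₂)·DIC = (0.9530 + 2×0.03381) × 1.738 = 1.77 mmol/kg

CA = 1.77 mmol/kg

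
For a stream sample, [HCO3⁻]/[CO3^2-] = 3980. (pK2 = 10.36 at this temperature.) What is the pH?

From K2 = [H⁺][CO3^2-]/[HCO3⁻]:  pH = pK2 − log₁₀([HCO3⁻]/[CO3^2-])
log₁₀(3980) = +3.600
pH = 10.36 − (+3.600) = 6.76

pH = 6.76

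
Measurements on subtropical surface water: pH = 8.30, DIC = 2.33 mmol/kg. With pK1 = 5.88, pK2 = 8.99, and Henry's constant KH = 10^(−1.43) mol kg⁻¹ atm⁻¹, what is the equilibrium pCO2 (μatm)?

α₀ = 1 / (1 + K1/[H⁺] + K1K2/[H⁺]²) = 1 / (1 + 10^+2.42 + 10^+1.73)
   = 1 / (1 + 263.03 + 53.703) = 1/317.73 = 0.003147
[CO2*] = α₀ × DIC = 0.003147 × 2.33 = 0.007333 mmol/kg = 7.333 μmol/kg
pCO2 = [CO2*]/KH = 7.333×10^-6 / 3.715×10^-2 = 197 μatm

pCO2 = 197 μatm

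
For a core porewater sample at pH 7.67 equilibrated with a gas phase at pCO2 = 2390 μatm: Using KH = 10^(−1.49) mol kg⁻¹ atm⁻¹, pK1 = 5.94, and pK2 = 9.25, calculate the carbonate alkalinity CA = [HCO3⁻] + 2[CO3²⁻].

CA = 4.37 mmol/kg

[CO2*] = KH · pCO2 = 10^(−1.49) × 2390×10^-6 = 7.734×10^-5 mol/kg
α₀ = 1/(1 + K1/[H⁺] + K1K2/[H⁺]²) = 1/(1 + 10^+1.73 + 10^+0.15) = 0.01782
DIC = [CO2*]/α₀ = 7.734×10^-5 / 0.01782 = 4.340 mmol/kg
CA = (α₁ + 2α₂)·DIC = (0.9570 + 2×0.02517) × 4.340 = 4.37 mmol/kg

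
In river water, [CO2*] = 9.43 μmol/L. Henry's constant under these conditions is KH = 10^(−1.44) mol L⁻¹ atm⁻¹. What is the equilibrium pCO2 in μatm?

pCO2 = 260 μatm

KH = 10^(−1.44) = 3.631×10^-2 mol L⁻¹ atm⁻¹
pCO2 = [CO2*]/KH = 9.43×10^-6 / 3.631×10^-2 = 2.60×10^-4 atm = 260 μatm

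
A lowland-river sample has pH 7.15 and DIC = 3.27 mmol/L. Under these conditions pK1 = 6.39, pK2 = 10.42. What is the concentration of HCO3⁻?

α₁ = 1 / (1 + [H⁺]/K1 + K2/[H⁺]) = 1 / (1 + 10^-0.76 + 10^-3.27)
   = 1 / (1 + 0.17378 + 0.00053703) = 1/1.1743 = 0.8516
[HCO3⁻] = α₁ × DIC = 0.8516 × 3.27 = 2.78 mmol/L

[HCO3⁻] = 2.78 mmol/L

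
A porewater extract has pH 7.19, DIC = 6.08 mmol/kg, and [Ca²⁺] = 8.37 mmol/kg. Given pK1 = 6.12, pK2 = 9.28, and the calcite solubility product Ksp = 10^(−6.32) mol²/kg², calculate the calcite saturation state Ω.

α₂ = 1 / (1 + [H⁺]/K2 + [H⁺]²/(K1K2)) = 1 / (1 + 10^+2.09 + 10^+1.02)
   = 1 / (1 + 123.03 + 10.471) = 1/134.50 = 0.007435
[CO3²⁻] = α₂ × DIC = 0.007435 × 6.08 = 0.04521 mmol/kg
Ksp = 10^(−6.32) = 4.786×10^-7
Ω = [Ca²⁺][CO3²⁻]/Ksp = (8.37×10^-3)(4.521×10^-5) / 4.786×10^-7 = 0.791

Ω = 0.791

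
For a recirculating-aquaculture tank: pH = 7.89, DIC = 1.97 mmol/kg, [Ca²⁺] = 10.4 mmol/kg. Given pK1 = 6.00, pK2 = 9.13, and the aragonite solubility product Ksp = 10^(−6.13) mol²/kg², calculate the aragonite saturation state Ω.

Ω = 1.49

α₂ = 1 / (1 + [H⁺]/K2 + [H⁺]²/(K1K2)) = 1 / (1 + 10^+1.24 + 10^-0.65)
   = 1 / (1 + 17.378 + 0.22387) = 1/18.602 = 0.05376
[CO3²⁻] = α₂ × DIC = 0.05376 × 1.97 = 0.1059 mmol/kg
Ksp = 10^(−6.13) = 7.413×10^-7
Ω = [Ca²⁺][CO3²⁻]/Ksp = (10.4×10^-3)(1.059×10^-4) / 7.413×10^-7 = 1.49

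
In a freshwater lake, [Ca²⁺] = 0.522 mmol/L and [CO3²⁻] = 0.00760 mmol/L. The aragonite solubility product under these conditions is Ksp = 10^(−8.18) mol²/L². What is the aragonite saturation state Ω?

Ksp = 10^(−8.18) = 6.607×10^-9
Ω = [Ca²⁺][CO3²⁻]/Ksp = (0.522×10^-3)(0.00760×10^-3) / 6.607×10^-9 = 0.600

Ω = 0.600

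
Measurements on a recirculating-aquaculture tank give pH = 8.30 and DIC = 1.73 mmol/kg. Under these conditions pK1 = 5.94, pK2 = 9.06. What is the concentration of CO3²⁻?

[CO3²⁻] = 0.255 mmol/kg

α₂ = 1 / (1 + [H⁺]/K2 + [H⁺]²/(K1K2)) = 1 / (1 + 10^+0.76 + 10^-1.60)
   = 1 / (1 + 5.7544 + 0.025119) = 1/6.7795 = 0.1475
[CO3²⁻] = α₂ × DIC = 0.1475 × 1.73 = 0.255 mmol/kg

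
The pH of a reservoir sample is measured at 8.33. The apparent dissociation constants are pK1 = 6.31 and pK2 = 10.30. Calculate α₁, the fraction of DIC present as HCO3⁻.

α₁ = 0.980

α₁ = 1 / (1 + [H⁺]/K1 + K2/[H⁺]) = 1 / (1 + 10^-2.02 + 10^-1.97)
   = 1 / (1 + 0.0095499 + 0.010715) = 1/1.0203 = 0.9801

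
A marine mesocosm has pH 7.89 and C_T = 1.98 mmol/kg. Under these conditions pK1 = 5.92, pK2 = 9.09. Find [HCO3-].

[HCO3⁻] = 1.84 mmol/kg

α₁ = 1 / (1 + [H⁺]/K1 + K2/[H⁺]) = 1 / (1 + 10^-1.97 + 10^-1.20)
   = 1 / (1 + 0.010715 + 0.063096) = 1/1.0738 = 0.9313
[HCO3⁻] = α₁ × DIC = 0.9313 × 1.98 = 1.84 mmol/kg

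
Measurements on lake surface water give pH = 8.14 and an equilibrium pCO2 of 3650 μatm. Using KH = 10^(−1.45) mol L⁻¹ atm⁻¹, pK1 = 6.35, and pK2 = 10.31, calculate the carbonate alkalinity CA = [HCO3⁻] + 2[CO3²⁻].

CA = 8.09 mmol/L

[CO2*] = KH · pCO2 = 10^(−1.45) × 3650×10^-6 = 1.295×10^-4 mol/L
α₀ = 1/(1 + K1/[H⁺] + K1K2/[H⁺]²) = 1/(1 + 10^+1.79 + 10^-0.38) = 0.01585
DIC = [CO2*]/α₀ = 1.295×10^-4 / 0.01585 = 8.169 mmol/L
CA = (α₁ + 2α₂)·DIC = (0.9775 + 2×0.006609) × 8.169 = 8.09 mmol/L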